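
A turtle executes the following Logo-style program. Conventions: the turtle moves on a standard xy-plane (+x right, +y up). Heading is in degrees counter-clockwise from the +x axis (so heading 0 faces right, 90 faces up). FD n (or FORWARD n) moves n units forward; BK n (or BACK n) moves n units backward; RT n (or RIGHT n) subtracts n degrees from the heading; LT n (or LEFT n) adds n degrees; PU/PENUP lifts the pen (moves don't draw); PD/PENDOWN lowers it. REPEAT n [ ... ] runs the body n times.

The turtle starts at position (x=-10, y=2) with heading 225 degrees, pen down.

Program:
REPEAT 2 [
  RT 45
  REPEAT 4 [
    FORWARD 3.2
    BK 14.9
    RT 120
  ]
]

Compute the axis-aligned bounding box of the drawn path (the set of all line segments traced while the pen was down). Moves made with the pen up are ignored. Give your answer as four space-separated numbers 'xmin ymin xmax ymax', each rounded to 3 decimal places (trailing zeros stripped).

Answer: -13.2 -10.904 4.791 12.536

Derivation:
Executing turtle program step by step:
Start: pos=(-10,2), heading=225, pen down
REPEAT 2 [
  -- iteration 1/2 --
  RT 45: heading 225 -> 180
  REPEAT 4 [
    -- iteration 1/4 --
    FD 3.2: (-10,2) -> (-13.2,2) [heading=180, draw]
    BK 14.9: (-13.2,2) -> (1.7,2) [heading=180, draw]
    RT 120: heading 180 -> 60
    -- iteration 2/4 --
    FD 3.2: (1.7,2) -> (3.3,4.771) [heading=60, draw]
    BK 14.9: (3.3,4.771) -> (-4.15,-8.132) [heading=60, draw]
    RT 120: heading 60 -> 300
    -- iteration 3/4 --
    FD 3.2: (-4.15,-8.132) -> (-2.55,-10.904) [heading=300, draw]
    BK 14.9: (-2.55,-10.904) -> (-10,2) [heading=300, draw]
    RT 120: heading 300 -> 180
    -- iteration 4/4 --
    FD 3.2: (-10,2) -> (-13.2,2) [heading=180, draw]
    BK 14.9: (-13.2,2) -> (1.7,2) [heading=180, draw]
    RT 120: heading 180 -> 60
  ]
  -- iteration 2/2 --
  RT 45: heading 60 -> 15
  REPEAT 4 [
    -- iteration 1/4 --
    FD 3.2: (1.7,2) -> (4.791,2.828) [heading=15, draw]
    BK 14.9: (4.791,2.828) -> (-9.601,-1.028) [heading=15, draw]
    RT 120: heading 15 -> 255
    -- iteration 2/4 --
    FD 3.2: (-9.601,-1.028) -> (-10.43,-4.119) [heading=255, draw]
    BK 14.9: (-10.43,-4.119) -> (-6.573,10.273) [heading=255, draw]
    RT 120: heading 255 -> 135
    -- iteration 3/4 --
    FD 3.2: (-6.573,10.273) -> (-8.836,12.536) [heading=135, draw]
    BK 14.9: (-8.836,12.536) -> (1.7,2) [heading=135, draw]
    RT 120: heading 135 -> 15
    -- iteration 4/4 --
    FD 3.2: (1.7,2) -> (4.791,2.828) [heading=15, draw]
    BK 14.9: (4.791,2.828) -> (-9.601,-1.028) [heading=15, draw]
    RT 120: heading 15 -> 255
  ]
]
Final: pos=(-9.601,-1.028), heading=255, 16 segment(s) drawn

Segment endpoints: x in {-13.2, -13.2, -10.43, -10, -10, -9.601, -9.601, -8.836, -6.573, -4.15, -2.55, 1.7, 1.7, 1.7, 3.3, 4.791, 4.791}, y in {-10.904, -8.132, -4.119, -1.028, -1.028, 2, 2, 2, 2, 2, 2, 2, 2.828, 2.828, 4.771, 10.273, 12.536}
xmin=-13.2, ymin=-10.904, xmax=4.791, ymax=12.536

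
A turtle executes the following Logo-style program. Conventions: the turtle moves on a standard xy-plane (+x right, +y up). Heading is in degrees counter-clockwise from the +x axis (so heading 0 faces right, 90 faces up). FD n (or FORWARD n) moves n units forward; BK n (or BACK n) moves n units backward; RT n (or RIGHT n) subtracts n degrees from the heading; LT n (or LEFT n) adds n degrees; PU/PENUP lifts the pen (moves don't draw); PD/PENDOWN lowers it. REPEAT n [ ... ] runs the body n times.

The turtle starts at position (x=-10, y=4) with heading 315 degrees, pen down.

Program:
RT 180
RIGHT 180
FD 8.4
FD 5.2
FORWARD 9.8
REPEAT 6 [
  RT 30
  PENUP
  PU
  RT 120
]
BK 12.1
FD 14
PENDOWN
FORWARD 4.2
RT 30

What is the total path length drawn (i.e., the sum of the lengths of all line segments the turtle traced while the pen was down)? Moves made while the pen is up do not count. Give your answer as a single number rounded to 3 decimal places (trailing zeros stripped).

Executing turtle program step by step:
Start: pos=(-10,4), heading=315, pen down
RT 180: heading 315 -> 135
RT 180: heading 135 -> 315
FD 8.4: (-10,4) -> (-4.06,-1.94) [heading=315, draw]
FD 5.2: (-4.06,-1.94) -> (-0.383,-5.617) [heading=315, draw]
FD 9.8: (-0.383,-5.617) -> (6.546,-12.546) [heading=315, draw]
REPEAT 6 [
  -- iteration 1/6 --
  RT 30: heading 315 -> 285
  PU: pen up
  PU: pen up
  RT 120: heading 285 -> 165
  -- iteration 2/6 --
  RT 30: heading 165 -> 135
  PU: pen up
  PU: pen up
  RT 120: heading 135 -> 15
  -- iteration 3/6 --
  RT 30: heading 15 -> 345
  PU: pen up
  PU: pen up
  RT 120: heading 345 -> 225
  -- iteration 4/6 --
  RT 30: heading 225 -> 195
  PU: pen up
  PU: pen up
  RT 120: heading 195 -> 75
  -- iteration 5/6 --
  RT 30: heading 75 -> 45
  PU: pen up
  PU: pen up
  RT 120: heading 45 -> 285
  -- iteration 6/6 --
  RT 30: heading 285 -> 255
  PU: pen up
  PU: pen up
  RT 120: heading 255 -> 135
]
BK 12.1: (6.546,-12.546) -> (15.102,-21.102) [heading=135, move]
FD 14: (15.102,-21.102) -> (5.203,-11.203) [heading=135, move]
PD: pen down
FD 4.2: (5.203,-11.203) -> (2.233,-8.233) [heading=135, draw]
RT 30: heading 135 -> 105
Final: pos=(2.233,-8.233), heading=105, 4 segment(s) drawn

Segment lengths:
  seg 1: (-10,4) -> (-4.06,-1.94), length = 8.4
  seg 2: (-4.06,-1.94) -> (-0.383,-5.617), length = 5.2
  seg 3: (-0.383,-5.617) -> (6.546,-12.546), length = 9.8
  seg 4: (5.203,-11.203) -> (2.233,-8.233), length = 4.2
Total = 27.6

Answer: 27.6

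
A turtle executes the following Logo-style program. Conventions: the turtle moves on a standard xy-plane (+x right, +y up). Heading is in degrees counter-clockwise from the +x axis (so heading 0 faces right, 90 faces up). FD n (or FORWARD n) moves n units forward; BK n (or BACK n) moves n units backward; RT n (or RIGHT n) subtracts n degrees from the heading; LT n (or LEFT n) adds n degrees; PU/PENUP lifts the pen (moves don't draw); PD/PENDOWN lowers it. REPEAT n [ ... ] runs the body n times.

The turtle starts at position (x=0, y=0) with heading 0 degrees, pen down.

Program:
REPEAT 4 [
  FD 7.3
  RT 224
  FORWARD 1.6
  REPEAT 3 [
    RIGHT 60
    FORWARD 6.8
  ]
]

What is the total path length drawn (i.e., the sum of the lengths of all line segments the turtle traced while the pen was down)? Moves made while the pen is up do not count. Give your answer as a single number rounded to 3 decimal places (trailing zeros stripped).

Executing turtle program step by step:
Start: pos=(0,0), heading=0, pen down
REPEAT 4 [
  -- iteration 1/4 --
  FD 7.3: (0,0) -> (7.3,0) [heading=0, draw]
  RT 224: heading 0 -> 136
  FD 1.6: (7.3,0) -> (6.149,1.111) [heading=136, draw]
  REPEAT 3 [
    -- iteration 1/3 --
    RT 60: heading 136 -> 76
    FD 6.8: (6.149,1.111) -> (7.794,7.709) [heading=76, draw]
    -- iteration 2/3 --
    RT 60: heading 76 -> 16
    FD 6.8: (7.794,7.709) -> (14.331,9.584) [heading=16, draw]
    -- iteration 3/3 --
    RT 60: heading 16 -> 316
    FD 6.8: (14.331,9.584) -> (19.222,4.86) [heading=316, draw]
  ]
  -- iteration 2/4 --
  FD 7.3: (19.222,4.86) -> (24.473,-0.211) [heading=316, draw]
  RT 224: heading 316 -> 92
  FD 1.6: (24.473,-0.211) -> (24.418,1.388) [heading=92, draw]
  REPEAT 3 [
    -- iteration 1/3 --
    RT 60: heading 92 -> 32
    FD 6.8: (24.418,1.388) -> (30.184,4.992) [heading=32, draw]
    -- iteration 2/3 --
    RT 60: heading 32 -> 332
    FD 6.8: (30.184,4.992) -> (36.188,1.799) [heading=332, draw]
    -- iteration 3/3 --
    RT 60: heading 332 -> 272
    FD 6.8: (36.188,1.799) -> (36.426,-4.997) [heading=272, draw]
  ]
  -- iteration 3/4 --
  FD 7.3: (36.426,-4.997) -> (36.68,-12.292) [heading=272, draw]
  RT 224: heading 272 -> 48
  FD 1.6: (36.68,-12.292) -> (37.751,-11.103) [heading=48, draw]
  REPEAT 3 [
    -- iteration 1/3 --
    RT 60: heading 48 -> 348
    FD 6.8: (37.751,-11.103) -> (44.402,-12.517) [heading=348, draw]
    -- iteration 2/3 --
    RT 60: heading 348 -> 288
    FD 6.8: (44.402,-12.517) -> (46.504,-18.984) [heading=288, draw]
    -- iteration 3/3 --
    RT 60: heading 288 -> 228
    FD 6.8: (46.504,-18.984) -> (41.954,-24.038) [heading=228, draw]
  ]
  -- iteration 4/4 --
  FD 7.3: (41.954,-24.038) -> (37.069,-29.463) [heading=228, draw]
  RT 224: heading 228 -> 4
  FD 1.6: (37.069,-29.463) -> (38.665,-29.351) [heading=4, draw]
  REPEAT 3 [
    -- iteration 1/3 --
    RT 60: heading 4 -> 304
    FD 6.8: (38.665,-29.351) -> (42.468,-34.988) [heading=304, draw]
    -- iteration 2/3 --
    RT 60: heading 304 -> 244
    FD 6.8: (42.468,-34.988) -> (39.487,-41.1) [heading=244, draw]
    -- iteration 3/3 --
    RT 60: heading 244 -> 184
    FD 6.8: (39.487,-41.1) -> (32.703,-41.575) [heading=184, draw]
  ]
]
Final: pos=(32.703,-41.575), heading=184, 20 segment(s) drawn

Segment lengths:
  seg 1: (0,0) -> (7.3,0), length = 7.3
  seg 2: (7.3,0) -> (6.149,1.111), length = 1.6
  seg 3: (6.149,1.111) -> (7.794,7.709), length = 6.8
  seg 4: (7.794,7.709) -> (14.331,9.584), length = 6.8
  seg 5: (14.331,9.584) -> (19.222,4.86), length = 6.8
  seg 6: (19.222,4.86) -> (24.473,-0.211), length = 7.3
  seg 7: (24.473,-0.211) -> (24.418,1.388), length = 1.6
  seg 8: (24.418,1.388) -> (30.184,4.992), length = 6.8
  seg 9: (30.184,4.992) -> (36.188,1.799), length = 6.8
  seg 10: (36.188,1.799) -> (36.426,-4.997), length = 6.8
  seg 11: (36.426,-4.997) -> (36.68,-12.292), length = 7.3
  seg 12: (36.68,-12.292) -> (37.751,-11.103), length = 1.6
  seg 13: (37.751,-11.103) -> (44.402,-12.517), length = 6.8
  seg 14: (44.402,-12.517) -> (46.504,-18.984), length = 6.8
  seg 15: (46.504,-18.984) -> (41.954,-24.038), length = 6.8
  seg 16: (41.954,-24.038) -> (37.069,-29.463), length = 7.3
  seg 17: (37.069,-29.463) -> (38.665,-29.351), length = 1.6
  seg 18: (38.665,-29.351) -> (42.468,-34.988), length = 6.8
  seg 19: (42.468,-34.988) -> (39.487,-41.1), length = 6.8
  seg 20: (39.487,-41.1) -> (32.703,-41.575), length = 6.8
Total = 117.2

Answer: 117.2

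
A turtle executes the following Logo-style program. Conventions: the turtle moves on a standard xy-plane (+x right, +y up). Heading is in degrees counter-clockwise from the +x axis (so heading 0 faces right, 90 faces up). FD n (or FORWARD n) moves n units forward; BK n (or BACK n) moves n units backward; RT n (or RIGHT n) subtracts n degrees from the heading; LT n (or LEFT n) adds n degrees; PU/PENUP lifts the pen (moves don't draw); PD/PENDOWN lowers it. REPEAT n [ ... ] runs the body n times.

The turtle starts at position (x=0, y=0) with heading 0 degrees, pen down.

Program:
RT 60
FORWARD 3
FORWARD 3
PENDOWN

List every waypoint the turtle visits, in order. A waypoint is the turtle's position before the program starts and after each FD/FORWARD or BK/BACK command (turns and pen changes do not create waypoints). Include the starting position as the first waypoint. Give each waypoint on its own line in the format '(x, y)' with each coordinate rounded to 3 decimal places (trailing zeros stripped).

Answer: (0, 0)
(1.5, -2.598)
(3, -5.196)

Derivation:
Executing turtle program step by step:
Start: pos=(0,0), heading=0, pen down
RT 60: heading 0 -> 300
FD 3: (0,0) -> (1.5,-2.598) [heading=300, draw]
FD 3: (1.5,-2.598) -> (3,-5.196) [heading=300, draw]
PD: pen down
Final: pos=(3,-5.196), heading=300, 2 segment(s) drawn
Waypoints (3 total):
(0, 0)
(1.5, -2.598)
(3, -5.196)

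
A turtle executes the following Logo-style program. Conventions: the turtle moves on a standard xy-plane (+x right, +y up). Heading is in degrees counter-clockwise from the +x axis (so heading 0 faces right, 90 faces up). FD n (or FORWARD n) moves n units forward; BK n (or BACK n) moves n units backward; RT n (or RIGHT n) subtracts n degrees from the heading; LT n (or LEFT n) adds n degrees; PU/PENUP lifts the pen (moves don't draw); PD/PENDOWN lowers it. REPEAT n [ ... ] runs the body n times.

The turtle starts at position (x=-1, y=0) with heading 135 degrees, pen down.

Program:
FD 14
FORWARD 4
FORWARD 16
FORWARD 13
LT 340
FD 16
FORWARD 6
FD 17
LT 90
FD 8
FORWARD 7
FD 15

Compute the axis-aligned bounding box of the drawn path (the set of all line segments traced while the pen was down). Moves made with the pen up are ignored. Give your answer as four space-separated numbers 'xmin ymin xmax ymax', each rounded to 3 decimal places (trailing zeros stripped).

Executing turtle program step by step:
Start: pos=(-1,0), heading=135, pen down
FD 14: (-1,0) -> (-10.899,9.899) [heading=135, draw]
FD 4: (-10.899,9.899) -> (-13.728,12.728) [heading=135, draw]
FD 16: (-13.728,12.728) -> (-25.042,24.042) [heading=135, draw]
FD 13: (-25.042,24.042) -> (-34.234,33.234) [heading=135, draw]
LT 340: heading 135 -> 115
FD 16: (-34.234,33.234) -> (-40.996,47.735) [heading=115, draw]
FD 6: (-40.996,47.735) -> (-43.532,53.173) [heading=115, draw]
FD 17: (-43.532,53.173) -> (-50.716,68.58) [heading=115, draw]
LT 90: heading 115 -> 205
FD 8: (-50.716,68.58) -> (-57.967,65.199) [heading=205, draw]
FD 7: (-57.967,65.199) -> (-64.311,62.241) [heading=205, draw]
FD 15: (-64.311,62.241) -> (-77.905,55.901) [heading=205, draw]
Final: pos=(-77.905,55.901), heading=205, 10 segment(s) drawn

Segment endpoints: x in {-77.905, -64.311, -57.967, -50.716, -43.532, -40.996, -34.234, -25.042, -13.728, -10.899, -1}, y in {0, 9.899, 12.728, 24.042, 33.234, 47.735, 53.173, 55.901, 62.241, 65.199, 68.58}
xmin=-77.905, ymin=0, xmax=-1, ymax=68.58

Answer: -77.905 0 -1 68.58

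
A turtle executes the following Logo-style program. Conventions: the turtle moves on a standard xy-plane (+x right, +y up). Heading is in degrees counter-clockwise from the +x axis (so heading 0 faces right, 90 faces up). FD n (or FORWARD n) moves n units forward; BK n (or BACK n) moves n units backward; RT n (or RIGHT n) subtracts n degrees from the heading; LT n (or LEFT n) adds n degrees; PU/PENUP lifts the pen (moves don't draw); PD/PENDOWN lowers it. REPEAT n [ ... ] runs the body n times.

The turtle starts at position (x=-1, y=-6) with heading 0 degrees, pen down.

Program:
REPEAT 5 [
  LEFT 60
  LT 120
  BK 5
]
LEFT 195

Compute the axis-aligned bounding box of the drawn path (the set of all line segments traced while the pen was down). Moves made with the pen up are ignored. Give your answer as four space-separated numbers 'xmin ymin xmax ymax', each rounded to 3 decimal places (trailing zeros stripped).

Answer: -1 -6 4 -6

Derivation:
Executing turtle program step by step:
Start: pos=(-1,-6), heading=0, pen down
REPEAT 5 [
  -- iteration 1/5 --
  LT 60: heading 0 -> 60
  LT 120: heading 60 -> 180
  BK 5: (-1,-6) -> (4,-6) [heading=180, draw]
  -- iteration 2/5 --
  LT 60: heading 180 -> 240
  LT 120: heading 240 -> 0
  BK 5: (4,-6) -> (-1,-6) [heading=0, draw]
  -- iteration 3/5 --
  LT 60: heading 0 -> 60
  LT 120: heading 60 -> 180
  BK 5: (-1,-6) -> (4,-6) [heading=180, draw]
  -- iteration 4/5 --
  LT 60: heading 180 -> 240
  LT 120: heading 240 -> 0
  BK 5: (4,-6) -> (-1,-6) [heading=0, draw]
  -- iteration 5/5 --
  LT 60: heading 0 -> 60
  LT 120: heading 60 -> 180
  BK 5: (-1,-6) -> (4,-6) [heading=180, draw]
]
LT 195: heading 180 -> 15
Final: pos=(4,-6), heading=15, 5 segment(s) drawn

Segment endpoints: x in {-1, 4}, y in {-6, -6, -6, -6}
xmin=-1, ymin=-6, xmax=4, ymax=-6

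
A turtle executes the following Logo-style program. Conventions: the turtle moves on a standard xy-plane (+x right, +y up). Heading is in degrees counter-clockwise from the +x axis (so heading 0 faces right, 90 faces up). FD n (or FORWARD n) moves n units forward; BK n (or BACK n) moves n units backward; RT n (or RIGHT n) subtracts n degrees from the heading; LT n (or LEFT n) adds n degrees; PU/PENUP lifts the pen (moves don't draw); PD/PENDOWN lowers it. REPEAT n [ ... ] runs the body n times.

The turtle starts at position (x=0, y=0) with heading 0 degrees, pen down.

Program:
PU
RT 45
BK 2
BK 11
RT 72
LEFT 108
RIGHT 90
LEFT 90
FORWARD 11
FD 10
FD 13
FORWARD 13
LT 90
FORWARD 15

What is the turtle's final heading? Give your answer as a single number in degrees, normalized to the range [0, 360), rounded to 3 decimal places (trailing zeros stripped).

Executing turtle program step by step:
Start: pos=(0,0), heading=0, pen down
PU: pen up
RT 45: heading 0 -> 315
BK 2: (0,0) -> (-1.414,1.414) [heading=315, move]
BK 11: (-1.414,1.414) -> (-9.192,9.192) [heading=315, move]
RT 72: heading 315 -> 243
LT 108: heading 243 -> 351
RT 90: heading 351 -> 261
LT 90: heading 261 -> 351
FD 11: (-9.192,9.192) -> (1.672,7.472) [heading=351, move]
FD 10: (1.672,7.472) -> (11.549,5.907) [heading=351, move]
FD 13: (11.549,5.907) -> (24.389,3.874) [heading=351, move]
FD 13: (24.389,3.874) -> (37.229,1.84) [heading=351, move]
LT 90: heading 351 -> 81
FD 15: (37.229,1.84) -> (39.575,16.655) [heading=81, move]
Final: pos=(39.575,16.655), heading=81, 0 segment(s) drawn

Answer: 81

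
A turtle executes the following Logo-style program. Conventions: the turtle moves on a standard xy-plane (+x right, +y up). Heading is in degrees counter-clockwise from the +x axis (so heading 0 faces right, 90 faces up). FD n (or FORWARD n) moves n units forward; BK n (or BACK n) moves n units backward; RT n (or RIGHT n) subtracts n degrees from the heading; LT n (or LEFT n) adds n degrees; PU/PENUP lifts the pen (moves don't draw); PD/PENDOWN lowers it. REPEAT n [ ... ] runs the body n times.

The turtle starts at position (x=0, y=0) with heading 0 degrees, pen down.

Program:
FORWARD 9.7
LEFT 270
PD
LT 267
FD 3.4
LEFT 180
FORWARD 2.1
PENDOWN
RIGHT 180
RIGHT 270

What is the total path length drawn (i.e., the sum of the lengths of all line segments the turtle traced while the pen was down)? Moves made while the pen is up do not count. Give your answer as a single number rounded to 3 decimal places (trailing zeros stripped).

Executing turtle program step by step:
Start: pos=(0,0), heading=0, pen down
FD 9.7: (0,0) -> (9.7,0) [heading=0, draw]
LT 270: heading 0 -> 270
PD: pen down
LT 267: heading 270 -> 177
FD 3.4: (9.7,0) -> (6.305,0.178) [heading=177, draw]
LT 180: heading 177 -> 357
FD 2.1: (6.305,0.178) -> (8.402,0.068) [heading=357, draw]
PD: pen down
RT 180: heading 357 -> 177
RT 270: heading 177 -> 267
Final: pos=(8.402,0.068), heading=267, 3 segment(s) drawn

Segment lengths:
  seg 1: (0,0) -> (9.7,0), length = 9.7
  seg 2: (9.7,0) -> (6.305,0.178), length = 3.4
  seg 3: (6.305,0.178) -> (8.402,0.068), length = 2.1
Total = 15.2

Answer: 15.2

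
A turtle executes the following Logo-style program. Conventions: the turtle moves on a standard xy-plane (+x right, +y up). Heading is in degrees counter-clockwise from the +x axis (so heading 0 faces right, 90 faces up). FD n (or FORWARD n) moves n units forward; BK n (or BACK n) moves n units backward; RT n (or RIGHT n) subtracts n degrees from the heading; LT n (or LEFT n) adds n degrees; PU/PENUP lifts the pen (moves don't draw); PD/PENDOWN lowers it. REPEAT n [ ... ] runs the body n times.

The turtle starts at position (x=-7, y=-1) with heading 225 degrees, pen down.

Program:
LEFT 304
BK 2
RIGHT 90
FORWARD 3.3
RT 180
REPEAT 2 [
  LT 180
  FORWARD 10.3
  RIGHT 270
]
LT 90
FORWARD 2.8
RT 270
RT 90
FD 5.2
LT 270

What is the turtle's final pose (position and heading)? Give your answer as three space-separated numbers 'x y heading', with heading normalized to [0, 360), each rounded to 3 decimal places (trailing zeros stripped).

Executing turtle program step by step:
Start: pos=(-7,-1), heading=225, pen down
LT 304: heading 225 -> 169
BK 2: (-7,-1) -> (-5.037,-1.382) [heading=169, draw]
RT 90: heading 169 -> 79
FD 3.3: (-5.037,-1.382) -> (-4.407,1.858) [heading=79, draw]
RT 180: heading 79 -> 259
REPEAT 2 [
  -- iteration 1/2 --
  LT 180: heading 259 -> 79
  FD 10.3: (-4.407,1.858) -> (-2.442,11.969) [heading=79, draw]
  RT 270: heading 79 -> 169
  -- iteration 2/2 --
  LT 180: heading 169 -> 349
  FD 10.3: (-2.442,11.969) -> (7.669,10.003) [heading=349, draw]
  RT 270: heading 349 -> 79
]
LT 90: heading 79 -> 169
FD 2.8: (7.669,10.003) -> (4.92,10.537) [heading=169, draw]
RT 270: heading 169 -> 259
RT 90: heading 259 -> 169
FD 5.2: (4.92,10.537) -> (-0.184,11.53) [heading=169, draw]
LT 270: heading 169 -> 79
Final: pos=(-0.184,11.53), heading=79, 6 segment(s) drawn

Answer: -0.184 11.53 79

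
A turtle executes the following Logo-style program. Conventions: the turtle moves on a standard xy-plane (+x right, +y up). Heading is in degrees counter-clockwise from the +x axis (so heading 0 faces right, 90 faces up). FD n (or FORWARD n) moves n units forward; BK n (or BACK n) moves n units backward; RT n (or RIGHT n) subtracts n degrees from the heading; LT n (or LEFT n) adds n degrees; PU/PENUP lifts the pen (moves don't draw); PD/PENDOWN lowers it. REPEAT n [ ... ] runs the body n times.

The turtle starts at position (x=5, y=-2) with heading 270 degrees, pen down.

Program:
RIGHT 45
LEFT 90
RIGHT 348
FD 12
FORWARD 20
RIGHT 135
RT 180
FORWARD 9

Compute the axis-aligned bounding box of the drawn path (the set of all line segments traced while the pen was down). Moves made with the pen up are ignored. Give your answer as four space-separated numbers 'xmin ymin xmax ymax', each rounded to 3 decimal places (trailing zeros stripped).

Executing turtle program step by step:
Start: pos=(5,-2), heading=270, pen down
RT 45: heading 270 -> 225
LT 90: heading 225 -> 315
RT 348: heading 315 -> 327
FD 12: (5,-2) -> (15.064,-8.536) [heading=327, draw]
FD 20: (15.064,-8.536) -> (31.837,-19.428) [heading=327, draw]
RT 135: heading 327 -> 192
RT 180: heading 192 -> 12
FD 9: (31.837,-19.428) -> (40.641,-17.557) [heading=12, draw]
Final: pos=(40.641,-17.557), heading=12, 3 segment(s) drawn

Segment endpoints: x in {5, 15.064, 31.837, 40.641}, y in {-19.428, -17.557, -8.536, -2}
xmin=5, ymin=-19.428, xmax=40.641, ymax=-2

Answer: 5 -19.428 40.641 -2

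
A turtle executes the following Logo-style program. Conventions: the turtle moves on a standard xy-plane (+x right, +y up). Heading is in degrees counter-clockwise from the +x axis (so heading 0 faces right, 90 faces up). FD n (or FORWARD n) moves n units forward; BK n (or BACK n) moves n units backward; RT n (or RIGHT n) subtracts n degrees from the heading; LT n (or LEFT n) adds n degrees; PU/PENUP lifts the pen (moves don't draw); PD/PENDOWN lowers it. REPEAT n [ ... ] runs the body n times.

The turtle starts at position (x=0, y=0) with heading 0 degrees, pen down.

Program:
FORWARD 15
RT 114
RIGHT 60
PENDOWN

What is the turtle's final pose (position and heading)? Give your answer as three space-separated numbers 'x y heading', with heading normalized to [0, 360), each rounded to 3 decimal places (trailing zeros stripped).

Answer: 15 0 186

Derivation:
Executing turtle program step by step:
Start: pos=(0,0), heading=0, pen down
FD 15: (0,0) -> (15,0) [heading=0, draw]
RT 114: heading 0 -> 246
RT 60: heading 246 -> 186
PD: pen down
Final: pos=(15,0), heading=186, 1 segment(s) drawn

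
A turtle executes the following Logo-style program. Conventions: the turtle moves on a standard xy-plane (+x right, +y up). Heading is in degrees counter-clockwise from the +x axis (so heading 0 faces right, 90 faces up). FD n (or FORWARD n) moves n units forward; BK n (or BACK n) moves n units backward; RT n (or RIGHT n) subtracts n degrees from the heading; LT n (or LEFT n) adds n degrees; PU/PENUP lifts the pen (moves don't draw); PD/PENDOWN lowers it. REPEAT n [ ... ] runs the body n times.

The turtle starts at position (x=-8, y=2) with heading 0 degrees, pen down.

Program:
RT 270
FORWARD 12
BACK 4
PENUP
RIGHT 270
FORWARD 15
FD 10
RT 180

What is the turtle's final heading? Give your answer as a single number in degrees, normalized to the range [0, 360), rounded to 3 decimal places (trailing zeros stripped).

Answer: 0

Derivation:
Executing turtle program step by step:
Start: pos=(-8,2), heading=0, pen down
RT 270: heading 0 -> 90
FD 12: (-8,2) -> (-8,14) [heading=90, draw]
BK 4: (-8,14) -> (-8,10) [heading=90, draw]
PU: pen up
RT 270: heading 90 -> 180
FD 15: (-8,10) -> (-23,10) [heading=180, move]
FD 10: (-23,10) -> (-33,10) [heading=180, move]
RT 180: heading 180 -> 0
Final: pos=(-33,10), heading=0, 2 segment(s) drawn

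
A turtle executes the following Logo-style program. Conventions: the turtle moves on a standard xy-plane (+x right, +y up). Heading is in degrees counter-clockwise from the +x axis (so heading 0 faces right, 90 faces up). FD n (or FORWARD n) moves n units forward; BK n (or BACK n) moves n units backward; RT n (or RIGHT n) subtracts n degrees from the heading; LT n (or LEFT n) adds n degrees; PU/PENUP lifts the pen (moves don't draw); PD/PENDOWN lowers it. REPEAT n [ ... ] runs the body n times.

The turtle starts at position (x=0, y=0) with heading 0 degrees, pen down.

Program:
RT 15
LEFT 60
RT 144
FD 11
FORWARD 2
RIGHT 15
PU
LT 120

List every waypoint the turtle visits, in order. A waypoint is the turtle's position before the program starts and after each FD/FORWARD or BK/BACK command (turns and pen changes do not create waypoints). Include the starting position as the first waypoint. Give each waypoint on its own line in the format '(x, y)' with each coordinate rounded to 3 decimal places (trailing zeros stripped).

Executing turtle program step by step:
Start: pos=(0,0), heading=0, pen down
RT 15: heading 0 -> 345
LT 60: heading 345 -> 45
RT 144: heading 45 -> 261
FD 11: (0,0) -> (-1.721,-10.865) [heading=261, draw]
FD 2: (-1.721,-10.865) -> (-2.034,-12.84) [heading=261, draw]
RT 15: heading 261 -> 246
PU: pen up
LT 120: heading 246 -> 6
Final: pos=(-2.034,-12.84), heading=6, 2 segment(s) drawn
Waypoints (3 total):
(0, 0)
(-1.721, -10.865)
(-2.034, -12.84)

Answer: (0, 0)
(-1.721, -10.865)
(-2.034, -12.84)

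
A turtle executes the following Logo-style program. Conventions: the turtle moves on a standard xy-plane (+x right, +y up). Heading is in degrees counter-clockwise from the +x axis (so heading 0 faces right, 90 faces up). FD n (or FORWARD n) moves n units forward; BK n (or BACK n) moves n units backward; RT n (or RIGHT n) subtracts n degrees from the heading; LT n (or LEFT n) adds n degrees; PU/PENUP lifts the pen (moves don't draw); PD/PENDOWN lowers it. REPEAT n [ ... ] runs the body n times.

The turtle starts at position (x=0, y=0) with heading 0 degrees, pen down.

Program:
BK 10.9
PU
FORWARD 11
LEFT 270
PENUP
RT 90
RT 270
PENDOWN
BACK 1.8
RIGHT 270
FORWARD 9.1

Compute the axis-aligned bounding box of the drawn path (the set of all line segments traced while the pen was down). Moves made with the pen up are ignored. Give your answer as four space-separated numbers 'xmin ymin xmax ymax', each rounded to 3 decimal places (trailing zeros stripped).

Executing turtle program step by step:
Start: pos=(0,0), heading=0, pen down
BK 10.9: (0,0) -> (-10.9,0) [heading=0, draw]
PU: pen up
FD 11: (-10.9,0) -> (0.1,0) [heading=0, move]
LT 270: heading 0 -> 270
PU: pen up
RT 90: heading 270 -> 180
RT 270: heading 180 -> 270
PD: pen down
BK 1.8: (0.1,0) -> (0.1,1.8) [heading=270, draw]
RT 270: heading 270 -> 0
FD 9.1: (0.1,1.8) -> (9.2,1.8) [heading=0, draw]
Final: pos=(9.2,1.8), heading=0, 3 segment(s) drawn

Segment endpoints: x in {-10.9, 0, 0.1, 0.1, 9.2}, y in {0, 1.8, 1.8}
xmin=-10.9, ymin=0, xmax=9.2, ymax=1.8

Answer: -10.9 0 9.2 1.8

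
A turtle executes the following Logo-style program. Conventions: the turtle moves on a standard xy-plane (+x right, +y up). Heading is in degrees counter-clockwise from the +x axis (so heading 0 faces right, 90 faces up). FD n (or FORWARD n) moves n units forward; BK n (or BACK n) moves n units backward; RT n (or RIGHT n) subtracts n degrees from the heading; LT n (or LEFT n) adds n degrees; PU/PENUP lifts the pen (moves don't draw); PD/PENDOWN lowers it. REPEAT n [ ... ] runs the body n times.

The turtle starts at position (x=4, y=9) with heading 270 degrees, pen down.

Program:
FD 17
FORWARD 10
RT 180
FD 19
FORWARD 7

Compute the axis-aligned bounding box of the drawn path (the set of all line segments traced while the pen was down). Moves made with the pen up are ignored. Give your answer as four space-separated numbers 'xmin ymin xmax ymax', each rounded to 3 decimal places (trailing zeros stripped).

Answer: 4 -18 4 9

Derivation:
Executing turtle program step by step:
Start: pos=(4,9), heading=270, pen down
FD 17: (4,9) -> (4,-8) [heading=270, draw]
FD 10: (4,-8) -> (4,-18) [heading=270, draw]
RT 180: heading 270 -> 90
FD 19: (4,-18) -> (4,1) [heading=90, draw]
FD 7: (4,1) -> (4,8) [heading=90, draw]
Final: pos=(4,8), heading=90, 4 segment(s) drawn

Segment endpoints: x in {4, 4, 4, 4}, y in {-18, -8, 1, 8, 9}
xmin=4, ymin=-18, xmax=4, ymax=9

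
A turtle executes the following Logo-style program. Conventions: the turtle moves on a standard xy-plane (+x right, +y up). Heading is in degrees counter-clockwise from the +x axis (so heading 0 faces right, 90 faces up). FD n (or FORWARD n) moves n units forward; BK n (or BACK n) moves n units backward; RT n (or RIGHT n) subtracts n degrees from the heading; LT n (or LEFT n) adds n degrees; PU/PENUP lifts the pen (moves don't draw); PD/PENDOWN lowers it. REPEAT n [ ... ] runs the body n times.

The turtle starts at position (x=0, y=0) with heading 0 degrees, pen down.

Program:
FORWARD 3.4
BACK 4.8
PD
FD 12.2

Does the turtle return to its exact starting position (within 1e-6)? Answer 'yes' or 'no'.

Executing turtle program step by step:
Start: pos=(0,0), heading=0, pen down
FD 3.4: (0,0) -> (3.4,0) [heading=0, draw]
BK 4.8: (3.4,0) -> (-1.4,0) [heading=0, draw]
PD: pen down
FD 12.2: (-1.4,0) -> (10.8,0) [heading=0, draw]
Final: pos=(10.8,0), heading=0, 3 segment(s) drawn

Start position: (0, 0)
Final position: (10.8, 0)
Distance = 10.8; >= 1e-6 -> NOT closed

Answer: no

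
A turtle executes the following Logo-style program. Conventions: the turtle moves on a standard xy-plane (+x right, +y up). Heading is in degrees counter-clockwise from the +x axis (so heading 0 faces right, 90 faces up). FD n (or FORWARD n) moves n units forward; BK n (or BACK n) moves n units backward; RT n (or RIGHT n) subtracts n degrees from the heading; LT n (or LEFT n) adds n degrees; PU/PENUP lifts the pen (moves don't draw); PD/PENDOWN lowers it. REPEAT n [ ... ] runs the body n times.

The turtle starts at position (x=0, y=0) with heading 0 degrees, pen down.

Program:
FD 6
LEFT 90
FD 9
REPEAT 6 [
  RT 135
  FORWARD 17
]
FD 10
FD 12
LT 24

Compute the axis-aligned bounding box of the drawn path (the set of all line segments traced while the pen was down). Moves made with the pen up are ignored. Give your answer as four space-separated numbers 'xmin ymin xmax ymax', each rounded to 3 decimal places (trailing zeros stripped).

Executing turtle program step by step:
Start: pos=(0,0), heading=0, pen down
FD 6: (0,0) -> (6,0) [heading=0, draw]
LT 90: heading 0 -> 90
FD 9: (6,0) -> (6,9) [heading=90, draw]
REPEAT 6 [
  -- iteration 1/6 --
  RT 135: heading 90 -> 315
  FD 17: (6,9) -> (18.021,-3.021) [heading=315, draw]
  -- iteration 2/6 --
  RT 135: heading 315 -> 180
  FD 17: (18.021,-3.021) -> (1.021,-3.021) [heading=180, draw]
  -- iteration 3/6 --
  RT 135: heading 180 -> 45
  FD 17: (1.021,-3.021) -> (13.042,9) [heading=45, draw]
  -- iteration 4/6 --
  RT 135: heading 45 -> 270
  FD 17: (13.042,9) -> (13.042,-8) [heading=270, draw]
  -- iteration 5/6 --
  RT 135: heading 270 -> 135
  FD 17: (13.042,-8) -> (1.021,4.021) [heading=135, draw]
  -- iteration 6/6 --
  RT 135: heading 135 -> 0
  FD 17: (1.021,4.021) -> (18.021,4.021) [heading=0, draw]
]
FD 10: (18.021,4.021) -> (28.021,4.021) [heading=0, draw]
FD 12: (28.021,4.021) -> (40.021,4.021) [heading=0, draw]
LT 24: heading 0 -> 24
Final: pos=(40.021,4.021), heading=24, 10 segment(s) drawn

Segment endpoints: x in {0, 1.021, 1.021, 6, 6, 13.042, 13.042, 18.021, 18.021, 28.021, 40.021}, y in {-8, -3.021, -3.021, 0, 4.021, 4.021, 4.021, 4.021, 9, 9}
xmin=0, ymin=-8, xmax=40.021, ymax=9

Answer: 0 -8 40.021 9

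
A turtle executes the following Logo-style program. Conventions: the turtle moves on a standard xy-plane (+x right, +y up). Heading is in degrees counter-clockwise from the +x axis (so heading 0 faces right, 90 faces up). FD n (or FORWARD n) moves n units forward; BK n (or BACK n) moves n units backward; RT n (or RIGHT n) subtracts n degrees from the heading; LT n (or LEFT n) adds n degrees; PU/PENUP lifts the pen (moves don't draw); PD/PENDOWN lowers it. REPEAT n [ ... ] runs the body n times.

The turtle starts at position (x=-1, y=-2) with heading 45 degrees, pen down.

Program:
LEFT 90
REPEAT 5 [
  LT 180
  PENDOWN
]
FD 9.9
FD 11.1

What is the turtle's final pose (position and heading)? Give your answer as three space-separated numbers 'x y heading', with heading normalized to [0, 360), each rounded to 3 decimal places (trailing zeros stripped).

Executing turtle program step by step:
Start: pos=(-1,-2), heading=45, pen down
LT 90: heading 45 -> 135
REPEAT 5 [
  -- iteration 1/5 --
  LT 180: heading 135 -> 315
  PD: pen down
  -- iteration 2/5 --
  LT 180: heading 315 -> 135
  PD: pen down
  -- iteration 3/5 --
  LT 180: heading 135 -> 315
  PD: pen down
  -- iteration 4/5 --
  LT 180: heading 315 -> 135
  PD: pen down
  -- iteration 5/5 --
  LT 180: heading 135 -> 315
  PD: pen down
]
FD 9.9: (-1,-2) -> (6,-9) [heading=315, draw]
FD 11.1: (6,-9) -> (13.849,-16.849) [heading=315, draw]
Final: pos=(13.849,-16.849), heading=315, 2 segment(s) drawn

Answer: 13.849 -16.849 315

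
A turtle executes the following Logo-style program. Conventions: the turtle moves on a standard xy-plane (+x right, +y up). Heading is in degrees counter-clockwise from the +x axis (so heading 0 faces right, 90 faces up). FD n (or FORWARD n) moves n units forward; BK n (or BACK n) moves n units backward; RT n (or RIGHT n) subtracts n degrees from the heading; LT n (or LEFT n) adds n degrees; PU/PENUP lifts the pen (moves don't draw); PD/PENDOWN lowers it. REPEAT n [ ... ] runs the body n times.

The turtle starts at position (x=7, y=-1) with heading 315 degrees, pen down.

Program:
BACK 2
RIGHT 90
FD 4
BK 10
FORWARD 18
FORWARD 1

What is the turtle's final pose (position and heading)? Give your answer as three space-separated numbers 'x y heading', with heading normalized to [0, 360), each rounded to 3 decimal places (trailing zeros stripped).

Executing turtle program step by step:
Start: pos=(7,-1), heading=315, pen down
BK 2: (7,-1) -> (5.586,0.414) [heading=315, draw]
RT 90: heading 315 -> 225
FD 4: (5.586,0.414) -> (2.757,-2.414) [heading=225, draw]
BK 10: (2.757,-2.414) -> (9.828,4.657) [heading=225, draw]
FD 18: (9.828,4.657) -> (-2.899,-8.071) [heading=225, draw]
FD 1: (-2.899,-8.071) -> (-3.607,-8.778) [heading=225, draw]
Final: pos=(-3.607,-8.778), heading=225, 5 segment(s) drawn

Answer: -3.607 -8.778 225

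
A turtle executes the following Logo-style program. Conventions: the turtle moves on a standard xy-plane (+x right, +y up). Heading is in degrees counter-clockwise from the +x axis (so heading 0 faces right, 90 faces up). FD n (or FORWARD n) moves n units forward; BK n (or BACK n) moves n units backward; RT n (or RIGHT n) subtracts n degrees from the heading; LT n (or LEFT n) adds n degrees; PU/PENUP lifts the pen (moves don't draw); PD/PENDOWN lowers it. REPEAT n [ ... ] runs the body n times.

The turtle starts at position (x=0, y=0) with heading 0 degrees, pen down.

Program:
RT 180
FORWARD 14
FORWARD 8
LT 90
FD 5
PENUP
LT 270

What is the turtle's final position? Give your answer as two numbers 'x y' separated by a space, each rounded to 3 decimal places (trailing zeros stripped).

Answer: -22 -5

Derivation:
Executing turtle program step by step:
Start: pos=(0,0), heading=0, pen down
RT 180: heading 0 -> 180
FD 14: (0,0) -> (-14,0) [heading=180, draw]
FD 8: (-14,0) -> (-22,0) [heading=180, draw]
LT 90: heading 180 -> 270
FD 5: (-22,0) -> (-22,-5) [heading=270, draw]
PU: pen up
LT 270: heading 270 -> 180
Final: pos=(-22,-5), heading=180, 3 segment(s) drawn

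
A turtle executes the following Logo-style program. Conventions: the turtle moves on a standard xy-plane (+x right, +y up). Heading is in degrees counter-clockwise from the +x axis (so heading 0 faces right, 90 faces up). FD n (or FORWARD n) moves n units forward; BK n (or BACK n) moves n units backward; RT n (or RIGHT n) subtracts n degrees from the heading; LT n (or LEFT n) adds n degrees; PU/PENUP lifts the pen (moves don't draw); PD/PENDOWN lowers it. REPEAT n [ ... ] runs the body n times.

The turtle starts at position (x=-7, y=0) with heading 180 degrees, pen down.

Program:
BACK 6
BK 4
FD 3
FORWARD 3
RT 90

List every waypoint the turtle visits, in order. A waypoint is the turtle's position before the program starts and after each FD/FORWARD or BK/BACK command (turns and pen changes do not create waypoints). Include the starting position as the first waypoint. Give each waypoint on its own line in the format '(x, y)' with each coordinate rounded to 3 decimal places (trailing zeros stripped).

Executing turtle program step by step:
Start: pos=(-7,0), heading=180, pen down
BK 6: (-7,0) -> (-1,0) [heading=180, draw]
BK 4: (-1,0) -> (3,0) [heading=180, draw]
FD 3: (3,0) -> (0,0) [heading=180, draw]
FD 3: (0,0) -> (-3,0) [heading=180, draw]
RT 90: heading 180 -> 90
Final: pos=(-3,0), heading=90, 4 segment(s) drawn
Waypoints (5 total):
(-7, 0)
(-1, 0)
(3, 0)
(0, 0)
(-3, 0)

Answer: (-7, 0)
(-1, 0)
(3, 0)
(0, 0)
(-3, 0)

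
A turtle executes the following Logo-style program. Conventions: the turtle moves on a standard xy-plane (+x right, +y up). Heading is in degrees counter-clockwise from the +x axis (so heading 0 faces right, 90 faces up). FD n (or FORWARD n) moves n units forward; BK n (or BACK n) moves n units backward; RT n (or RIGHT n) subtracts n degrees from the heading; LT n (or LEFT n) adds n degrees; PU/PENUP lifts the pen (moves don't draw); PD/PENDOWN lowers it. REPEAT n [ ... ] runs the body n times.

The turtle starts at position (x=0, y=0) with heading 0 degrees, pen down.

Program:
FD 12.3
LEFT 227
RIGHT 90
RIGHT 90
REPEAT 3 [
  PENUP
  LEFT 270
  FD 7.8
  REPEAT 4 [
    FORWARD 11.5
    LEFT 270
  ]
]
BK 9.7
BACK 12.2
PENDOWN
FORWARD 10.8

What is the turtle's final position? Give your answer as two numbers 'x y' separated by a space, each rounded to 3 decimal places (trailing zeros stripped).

Answer: 15.098 -13.275

Derivation:
Executing turtle program step by step:
Start: pos=(0,0), heading=0, pen down
FD 12.3: (0,0) -> (12.3,0) [heading=0, draw]
LT 227: heading 0 -> 227
RT 90: heading 227 -> 137
RT 90: heading 137 -> 47
REPEAT 3 [
  -- iteration 1/3 --
  PU: pen up
  LT 270: heading 47 -> 317
  FD 7.8: (12.3,0) -> (18.005,-5.32) [heading=317, move]
  REPEAT 4 [
    -- iteration 1/4 --
    FD 11.5: (18.005,-5.32) -> (26.415,-13.163) [heading=317, move]
    LT 270: heading 317 -> 227
    -- iteration 2/4 --
    FD 11.5: (26.415,-13.163) -> (18.572,-21.573) [heading=227, move]
    LT 270: heading 227 -> 137
    -- iteration 3/4 --
    FD 11.5: (18.572,-21.573) -> (10.162,-13.73) [heading=137, move]
    LT 270: heading 137 -> 47
    -- iteration 4/4 --
    FD 11.5: (10.162,-13.73) -> (18.005,-5.32) [heading=47, move]
    LT 270: heading 47 -> 317
  ]
  -- iteration 2/3 --
  PU: pen up
  LT 270: heading 317 -> 227
  FD 7.8: (18.005,-5.32) -> (12.685,-11.024) [heading=227, move]
  REPEAT 4 [
    -- iteration 1/4 --
    FD 11.5: (12.685,-11.024) -> (4.842,-19.435) [heading=227, move]
    LT 270: heading 227 -> 137
    -- iteration 2/4 --
    FD 11.5: (4.842,-19.435) -> (-3.569,-11.592) [heading=137, move]
    LT 270: heading 137 -> 47
    -- iteration 3/4 --
    FD 11.5: (-3.569,-11.592) -> (4.274,-3.181) [heading=47, move]
    LT 270: heading 47 -> 317
    -- iteration 4/4 --
    FD 11.5: (4.274,-3.181) -> (12.685,-11.024) [heading=317, move]
    LT 270: heading 317 -> 227
  ]
  -- iteration 3/3 --
  PU: pen up
  LT 270: heading 227 -> 137
  FD 7.8: (12.685,-11.024) -> (6.98,-5.705) [heading=137, move]
  REPEAT 4 [
    -- iteration 1/4 --
    FD 11.5: (6.98,-5.705) -> (-1.43,2.138) [heading=137, move]
    LT 270: heading 137 -> 47
    -- iteration 2/4 --
    FD 11.5: (-1.43,2.138) -> (6.413,10.549) [heading=47, move]
    LT 270: heading 47 -> 317
    -- iteration 3/4 --
    FD 11.5: (6.413,10.549) -> (14.823,2.706) [heading=317, move]
    LT 270: heading 317 -> 227
    -- iteration 4/4 --
    FD 11.5: (14.823,2.706) -> (6.98,-5.705) [heading=227, move]
    LT 270: heading 227 -> 137
  ]
]
BK 9.7: (6.98,-5.705) -> (14.075,-12.32) [heading=137, move]
BK 12.2: (14.075,-12.32) -> (22.997,-20.64) [heading=137, move]
PD: pen down
FD 10.8: (22.997,-20.64) -> (15.098,-13.275) [heading=137, draw]
Final: pos=(15.098,-13.275), heading=137, 2 segment(s) drawn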